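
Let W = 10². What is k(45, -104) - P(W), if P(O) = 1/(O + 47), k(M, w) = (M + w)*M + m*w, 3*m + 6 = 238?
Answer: -524186/49 ≈ -10698.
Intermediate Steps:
m = 232/3 (m = -2 + (⅓)*238 = -2 + 238/3 = 232/3 ≈ 77.333)
k(M, w) = 232*w/3 + M*(M + w) (k(M, w) = (M + w)*M + 232*w/3 = M*(M + w) + 232*w/3 = 232*w/3 + M*(M + w))
W = 100
P(O) = 1/(47 + O)
k(45, -104) - P(W) = (45² + (232/3)*(-104) + 45*(-104)) - 1/(47 + 100) = (2025 - 24128/3 - 4680) - 1/147 = -32093/3 - 1*1/147 = -32093/3 - 1/147 = -524186/49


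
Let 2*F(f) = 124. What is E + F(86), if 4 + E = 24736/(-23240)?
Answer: 165398/2905 ≈ 56.936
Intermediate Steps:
F(f) = 62 (F(f) = (½)*124 = 62)
E = -14712/2905 (E = -4 + 24736/(-23240) = -4 + 24736*(-1/23240) = -4 - 3092/2905 = -14712/2905 ≈ -5.0644)
E + F(86) = -14712/2905 + 62 = 165398/2905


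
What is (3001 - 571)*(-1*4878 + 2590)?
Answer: -5559840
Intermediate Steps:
(3001 - 571)*(-1*4878 + 2590) = 2430*(-4878 + 2590) = 2430*(-2288) = -5559840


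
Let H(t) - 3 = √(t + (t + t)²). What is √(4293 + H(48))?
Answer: 2*√(1074 + √579) ≈ 66.274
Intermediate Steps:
H(t) = 3 + √(t + 4*t²) (H(t) = 3 + √(t + (t + t)²) = 3 + √(t + (2*t)²) = 3 + √(t + 4*t²))
√(4293 + H(48)) = √(4293 + (3 + √(48*(1 + 4*48)))) = √(4293 + (3 + √(48*(1 + 192)))) = √(4293 + (3 + √(48*193))) = √(4293 + (3 + √9264)) = √(4293 + (3 + 4*√579)) = √(4296 + 4*√579)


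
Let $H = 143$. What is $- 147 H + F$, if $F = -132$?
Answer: $-21153$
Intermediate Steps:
$- 147 H + F = \left(-147\right) 143 - 132 = -21021 - 132 = -21153$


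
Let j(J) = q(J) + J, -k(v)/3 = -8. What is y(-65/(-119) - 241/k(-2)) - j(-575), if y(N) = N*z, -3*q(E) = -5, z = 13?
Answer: 1284893/2856 ≈ 449.89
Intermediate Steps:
q(E) = 5/3 (q(E) = -⅓*(-5) = 5/3)
k(v) = 24 (k(v) = -3*(-8) = 24)
y(N) = 13*N (y(N) = N*13 = 13*N)
j(J) = 5/3 + J
y(-65/(-119) - 241/k(-2)) - j(-575) = 13*(-65/(-119) - 241/24) - (5/3 - 575) = 13*(-65*(-1/119) - 241*1/24) - 1*(-1720/3) = 13*(65/119 - 241/24) + 1720/3 = 13*(-27119/2856) + 1720/3 = -352547/2856 + 1720/3 = 1284893/2856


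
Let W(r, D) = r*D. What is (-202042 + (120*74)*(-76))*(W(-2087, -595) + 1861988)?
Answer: -2721749288266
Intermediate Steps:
W(r, D) = D*r
(-202042 + (120*74)*(-76))*(W(-2087, -595) + 1861988) = (-202042 + (120*74)*(-76))*(-595*(-2087) + 1861988) = (-202042 + 8880*(-76))*(1241765 + 1861988) = (-202042 - 674880)*3103753 = -876922*3103753 = -2721749288266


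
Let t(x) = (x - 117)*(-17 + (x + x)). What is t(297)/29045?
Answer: 20772/5809 ≈ 3.5758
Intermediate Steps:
t(x) = (-117 + x)*(-17 + 2*x)
t(297)/29045 = (1989 - 251*297 + 2*297**2)/29045 = (1989 - 74547 + 2*88209)*(1/29045) = (1989 - 74547 + 176418)*(1/29045) = 103860*(1/29045) = 20772/5809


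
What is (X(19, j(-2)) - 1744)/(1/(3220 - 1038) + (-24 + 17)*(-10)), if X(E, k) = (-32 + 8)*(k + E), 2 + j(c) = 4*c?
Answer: -4276720/152741 ≈ -28.000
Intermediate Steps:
j(c) = -2 + 4*c
X(E, k) = -24*E - 24*k (X(E, k) = -24*(E + k) = -24*E - 24*k)
(X(19, j(-2)) - 1744)/(1/(3220 - 1038) + (-24 + 17)*(-10)) = ((-24*19 - 24*(-2 + 4*(-2))) - 1744)/(1/(3220 - 1038) + (-24 + 17)*(-10)) = ((-456 - 24*(-2 - 8)) - 1744)/(1/2182 - 7*(-10)) = ((-456 - 24*(-10)) - 1744)/(1/2182 + 70) = ((-456 + 240) - 1744)/(152741/2182) = (-216 - 1744)*(2182/152741) = -1960*2182/152741 = -4276720/152741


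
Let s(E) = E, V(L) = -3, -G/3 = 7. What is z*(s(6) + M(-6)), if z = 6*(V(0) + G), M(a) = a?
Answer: 0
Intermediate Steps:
G = -21 (G = -3*7 = -21)
z = -144 (z = 6*(-3 - 21) = 6*(-24) = -144)
z*(s(6) + M(-6)) = -144*(6 - 6) = -144*0 = 0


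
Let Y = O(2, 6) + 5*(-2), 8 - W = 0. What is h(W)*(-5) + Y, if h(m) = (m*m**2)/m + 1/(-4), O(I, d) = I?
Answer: -1307/4 ≈ -326.75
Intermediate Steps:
W = 8 (W = 8 - 1*0 = 8 + 0 = 8)
h(m) = -1/4 + m**2 (h(m) = m**3/m + 1*(-1/4) = m**2 - 1/4 = -1/4 + m**2)
Y = -8 (Y = 2 + 5*(-2) = 2 - 10 = -8)
h(W)*(-5) + Y = (-1/4 + 8**2)*(-5) - 8 = (-1/4 + 64)*(-5) - 8 = (255/4)*(-5) - 8 = -1275/4 - 8 = -1307/4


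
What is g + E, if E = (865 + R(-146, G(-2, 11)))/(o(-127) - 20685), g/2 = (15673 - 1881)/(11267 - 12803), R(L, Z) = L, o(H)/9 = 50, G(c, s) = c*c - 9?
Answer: -970949/53960 ≈ -17.994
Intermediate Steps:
G(c, s) = -9 + c² (G(c, s) = c² - 9 = -9 + c²)
o(H) = 450 (o(H) = 9*50 = 450)
g = -431/24 (g = 2*((15673 - 1881)/(11267 - 12803)) = 2*(13792/(-1536)) = 2*(13792*(-1/1536)) = 2*(-431/48) = -431/24 ≈ -17.958)
E = -719/20235 (E = (865 - 146)/(450 - 20685) = 719/(-20235) = 719*(-1/20235) = -719/20235 ≈ -0.035532)
g + E = -431/24 - 719/20235 = -970949/53960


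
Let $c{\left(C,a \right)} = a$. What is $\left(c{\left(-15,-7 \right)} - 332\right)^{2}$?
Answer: $114921$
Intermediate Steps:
$\left(c{\left(-15,-7 \right)} - 332\right)^{2} = \left(-7 - 332\right)^{2} = \left(-339\right)^{2} = 114921$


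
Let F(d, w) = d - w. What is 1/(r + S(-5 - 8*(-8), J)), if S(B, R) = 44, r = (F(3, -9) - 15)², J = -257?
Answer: 1/53 ≈ 0.018868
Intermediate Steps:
r = 9 (r = ((3 - 1*(-9)) - 15)² = ((3 + 9) - 15)² = (12 - 15)² = (-3)² = 9)
1/(r + S(-5 - 8*(-8), J)) = 1/(9 + 44) = 1/53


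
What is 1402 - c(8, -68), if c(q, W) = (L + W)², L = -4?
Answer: -3782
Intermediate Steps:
c(q, W) = (-4 + W)²
1402 - c(8, -68) = 1402 - (-4 - 68)² = 1402 - 1*(-72)² = 1402 - 1*5184 = 1402 - 5184 = -3782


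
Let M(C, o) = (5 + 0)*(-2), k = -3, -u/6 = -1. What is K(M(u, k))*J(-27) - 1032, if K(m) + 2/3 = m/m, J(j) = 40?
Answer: -3056/3 ≈ -1018.7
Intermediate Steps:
u = 6 (u = -6*(-1) = 6)
M(C, o) = -10 (M(C, o) = 5*(-2) = -10)
K(m) = ⅓ (K(m) = -⅔ + m/m = -⅔ + 1 = ⅓)
K(M(u, k))*J(-27) - 1032 = (⅓)*40 - 1032 = 40/3 - 1032 = -3056/3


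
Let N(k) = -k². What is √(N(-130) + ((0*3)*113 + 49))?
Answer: I*√16851 ≈ 129.81*I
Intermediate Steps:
√(N(-130) + ((0*3)*113 + 49)) = √(-1*(-130)² + ((0*3)*113 + 49)) = √(-1*16900 + (0*113 + 49)) = √(-16900 + (0 + 49)) = √(-16900 + 49) = √(-16851) = I*√16851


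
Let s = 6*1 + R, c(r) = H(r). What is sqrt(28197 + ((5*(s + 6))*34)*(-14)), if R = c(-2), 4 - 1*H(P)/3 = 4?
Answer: 11*I*sqrt(3) ≈ 19.053*I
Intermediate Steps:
H(P) = 0 (H(P) = 12 - 3*4 = 12 - 12 = 0)
c(r) = 0
R = 0
s = 6 (s = 6*1 + 0 = 6 + 0 = 6)
sqrt(28197 + ((5*(s + 6))*34)*(-14)) = sqrt(28197 + ((5*(6 + 6))*34)*(-14)) = sqrt(28197 + ((5*12)*34)*(-14)) = sqrt(28197 + (60*34)*(-14)) = sqrt(28197 + 2040*(-14)) = sqrt(28197 - 28560) = sqrt(-363) = 11*I*sqrt(3)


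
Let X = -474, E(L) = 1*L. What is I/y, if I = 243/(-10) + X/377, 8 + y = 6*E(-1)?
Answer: 96351/52780 ≈ 1.8255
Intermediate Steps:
E(L) = L
y = -14 (y = -8 + 6*(-1) = -8 - 6 = -14)
I = -96351/3770 (I = 243/(-10) - 474/377 = 243*(-⅒) - 474*1/377 = -243/10 - 474/377 = -96351/3770 ≈ -25.557)
I/y = -96351/3770/(-14) = -96351/3770*(-1/14) = 96351/52780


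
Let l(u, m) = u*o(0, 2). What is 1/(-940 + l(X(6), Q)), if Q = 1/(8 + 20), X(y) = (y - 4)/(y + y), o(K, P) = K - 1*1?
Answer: -6/5641 ≈ -0.0010636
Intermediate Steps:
o(K, P) = -1 + K (o(K, P) = K - 1 = -1 + K)
X(y) = (-4 + y)/(2*y) (X(y) = (-4 + y)/((2*y)) = (-4 + y)*(1/(2*y)) = (-4 + y)/(2*y))
Q = 1/28 ≈ 0.035714
l(u, m) = -u (l(u, m) = u*(-1 + 0) = u*(-1) = -u)
1/(-940 + l(X(6), Q)) = 1/(-940 - (-4 + 6)/(2*6)) = 1/(-940 - 2/(2*6)) = 1/(-940 - 1*⅙) = 1/(-940 - ⅙) = 1/(-5641/6) = -6/5641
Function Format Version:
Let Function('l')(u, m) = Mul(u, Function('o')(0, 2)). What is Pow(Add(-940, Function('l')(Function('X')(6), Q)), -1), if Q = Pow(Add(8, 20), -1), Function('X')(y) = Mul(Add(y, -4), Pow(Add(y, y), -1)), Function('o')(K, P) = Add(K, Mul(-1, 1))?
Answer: Rational(-6, 5641) ≈ -0.0010636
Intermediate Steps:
Function('o')(K, P) = Add(-1, K) (Function('o')(K, P) = Add(K, -1) = Add(-1, K))
Function('X')(y) = Mul(Rational(1, 2), Pow(y, -1), Add(-4, y)) (Function('X')(y) = Mul(Add(-4, y), Pow(Mul(2, y), -1)) = Mul(Add(-4, y), Mul(Rational(1, 2), Pow(y, -1))) = Mul(Rational(1, 2), Pow(y, -1), Add(-4, y)))
Q = Rational(1, 28) (Q = Pow(28, -1) = Rational(1, 28) ≈ 0.035714)
Function('l')(u, m) = Mul(-1, u) (Function('l')(u, m) = Mul(u, Add(-1, 0)) = Mul(u, -1) = Mul(-1, u))
Pow(Add(-940, Function('l')(Function('X')(6), Q)), -1) = Pow(Add(-940, Mul(-1, Mul(Rational(1, 2), Pow(6, -1), Add(-4, 6)))), -1) = Pow(Add(-940, Mul(-1, Mul(Rational(1, 2), Rational(1, 6), 2))), -1) = Pow(Add(-940, Mul(-1, Rational(1, 6))), -1) = Pow(Add(-940, Rational(-1, 6)), -1) = Pow(Rational(-5641, 6), -1) = Rational(-6, 5641)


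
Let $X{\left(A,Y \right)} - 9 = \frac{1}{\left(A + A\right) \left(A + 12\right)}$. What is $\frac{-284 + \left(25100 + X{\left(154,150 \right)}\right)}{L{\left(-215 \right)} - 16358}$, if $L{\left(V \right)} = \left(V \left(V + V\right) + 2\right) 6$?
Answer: $\frac{1269252601}{27524963312} \approx 0.046113$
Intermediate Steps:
$X{\left(A,Y \right)} = 9 + \frac{1}{2 A \left(12 + A\right)}$ ($X{\left(A,Y \right)} = 9 + \frac{1}{\left(A + A\right) \left(A + 12\right)} = 9 + \frac{1}{2 A \left(12 + A\right)}$)
$L{\left(V \right)} = 12 + 12 V^{2}$ ($L{\left(V \right)} = \left(V 2 V + 2\right) 6 = \left(2 V^{2} + 2\right) 6 = \left(2 + 2 V^{2}\right) 6 = 12 + 12 V^{2}$)
$\frac{-284 + \left(25100 + X{\left(154,150 \right)}\right)}{L{\left(-215 \right)} - 16358} = \frac{-284 + \left(25100 + \frac{1 + 18 \cdot 154^{2} + 216 \cdot 154}{2 \cdot 154 \left(12 + 154\right)}\right)}{\left(12 + 12 \left(-215\right)^{2}\right) - 16358} = \frac{-284 + \left(25100 + \frac{1}{2} \cdot \frac{1}{154} \cdot \frac{1}{166} \left(1 + 18 \cdot 23716 + 33264\right)\right)}{\left(12 + 12 \cdot 46225\right) - 16358} = \frac{-284 + \left(25100 + \frac{1}{2} \cdot \frac{1}{154} \cdot \frac{1}{166} \left(1 + 426888 + 33264\right)\right)}{\left(12 + 554700\right) - 16358} = \frac{-284 + \left(25100 + \frac{1}{2} \cdot \frac{1}{154} \cdot \frac{1}{166} \cdot 460153\right)}{554712 - 16358} = \frac{-284 + \left(25100 + \frac{460153}{51128}\right)}{538354} = \left(-284 + \frac{1283772953}{51128}\right) \frac{1}{538354} = \frac{1269252601}{51128} \cdot \frac{1}{538354} = \frac{1269252601}{27524963312}$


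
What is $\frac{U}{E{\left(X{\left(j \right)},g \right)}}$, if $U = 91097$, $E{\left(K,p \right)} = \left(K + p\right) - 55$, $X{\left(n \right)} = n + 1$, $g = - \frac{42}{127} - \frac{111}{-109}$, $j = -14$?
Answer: $- \frac{1261055771}{931805} \approx -1353.3$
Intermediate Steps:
$g = \frac{9519}{13843}$ ($g = \left(-42\right) \frac{1}{127} - - \frac{111}{109} = - \frac{42}{127} + \frac{111}{109} = \frac{9519}{13843} \approx 0.68764$)
$X{\left(n \right)} = 1 + n$
$E{\left(K,p \right)} = -55 + K + p$
$\frac{U}{E{\left(X{\left(j \right)},g \right)}} = \frac{91097}{-55 + \left(1 - 14\right) + \frac{9519}{13843}} = \frac{91097}{-55 - 13 + \frac{9519}{13843}} = \frac{91097}{- \frac{931805}{13843}} = 91097 \left(- \frac{13843}{931805}\right) = - \frac{1261055771}{931805}$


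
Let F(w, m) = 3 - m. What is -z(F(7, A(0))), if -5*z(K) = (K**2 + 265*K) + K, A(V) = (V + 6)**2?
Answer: -7689/5 ≈ -1537.8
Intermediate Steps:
A(V) = (6 + V)**2
z(K) = -266*K/5 - K**2/5 (z(K) = -((K**2 + 265*K) + K)/5 = -(K**2 + 266*K)/5 = -266*K/5 - K**2/5)
-z(F(7, A(0))) = -(-1)*(3 - (6 + 0)**2)*(266 + (3 - (6 + 0)**2))/5 = -(-1)*(3 - 1*6**2)*(266 + (3 - 1*6**2))/5 = -(-1)*(3 - 1*36)*(266 + (3 - 1*36))/5 = -(-1)*(3 - 36)*(266 + (3 - 36))/5 = -(-1)*(-33)*(266 - 33)/5 = -(-1)*(-33)*233/5 = -1*7689/5 = -7689/5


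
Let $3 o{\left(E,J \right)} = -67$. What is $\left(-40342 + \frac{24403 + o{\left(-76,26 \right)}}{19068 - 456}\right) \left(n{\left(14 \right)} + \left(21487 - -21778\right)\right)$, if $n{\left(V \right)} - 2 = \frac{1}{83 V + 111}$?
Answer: $- \frac{2819617128246610}{1615437} \approx -1.7454 \cdot 10^{9}$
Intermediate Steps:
$o{\left(E,J \right)} = - \frac{67}{3}$ ($o{\left(E,J \right)} = \frac{1}{3} \left(-67\right) = - \frac{67}{3}$)
$n{\left(V \right)} = 2 + \frac{1}{111 + 83 V}$ ($n{\left(V \right)} = 2 + \frac{1}{83 V + 111} = 2 + \frac{1}{111 + 83 V}$)
$\left(-40342 + \frac{24403 + o{\left(-76,26 \right)}}{19068 - 456}\right) \left(n{\left(14 \right)} + \left(21487 - -21778\right)\right) = \left(-40342 + \frac{24403 - \frac{67}{3}}{19068 - 456}\right) \left(\frac{223 + 166 \cdot 14}{111 + 83 \cdot 14} + \left(21487 - -21778\right)\right) = \left(-40342 + \frac{73142}{3 \cdot 18612}\right) \left(\frac{223 + 2324}{111 + 1162} + \left(21487 + 21778\right)\right) = \left(-40342 + \frac{73142}{3} \cdot \frac{1}{18612}\right) \left(\frac{1}{1273} \cdot 2547 + 43265\right) = \left(-40342 + \frac{36571}{27918}\right) \left(\frac{1}{1273} \cdot 2547 + 43265\right) = - \frac{1126231385 \left(\frac{2547}{1273} + 43265\right)}{27918} = \left(- \frac{1126231385}{27918}\right) \frac{55078892}{1273} = - \frac{2819617128246610}{1615437}$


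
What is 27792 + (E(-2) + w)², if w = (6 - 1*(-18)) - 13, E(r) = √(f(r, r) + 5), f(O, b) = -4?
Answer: 27936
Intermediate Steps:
E(r) = 1 (E(r) = √(-4 + 5) = √1 = 1)
w = 11 (w = (6 + 18) - 13 = 24 - 13 = 11)
27792 + (E(-2) + w)² = 27792 + (1 + 11)² = 27792 + 12² = 27792 + 144 = 27936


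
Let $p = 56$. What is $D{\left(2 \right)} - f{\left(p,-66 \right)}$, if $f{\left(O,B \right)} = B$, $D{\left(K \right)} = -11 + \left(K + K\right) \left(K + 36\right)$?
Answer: $207$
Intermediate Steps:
$D{\left(K \right)} = -11 + 2 K \left(36 + K\right)$
$D{\left(2 \right)} - f{\left(p,-66 \right)} = \left(-11 + 2 \cdot 2^{2} + 72 \cdot 2\right) - -66 = \left(-11 + 2 \cdot 4 + 144\right) + 66 = \left(-11 + 8 + 144\right) + 66 = 141 + 66 = 207$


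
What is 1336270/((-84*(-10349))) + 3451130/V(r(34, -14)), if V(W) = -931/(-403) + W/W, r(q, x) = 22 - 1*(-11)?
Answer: 302262790249355/289916886 ≈ 1.0426e+6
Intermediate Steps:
r(q, x) = 33 (r(q, x) = 22 + 11 = 33)
V(W) = 1334/403 (V(W) = -931*(-1/403) + 1 = 931/403 + 1 = 1334/403)
1336270/((-84*(-10349))) + 3451130/V(r(34, -14)) = 1336270/((-84*(-10349))) + 3451130/(1334/403) = 1336270/869316 + 3451130*(403/1334) = 1336270*(1/869316) + 695402695/667 = 668135/434658 + 695402695/667 = 302262790249355/289916886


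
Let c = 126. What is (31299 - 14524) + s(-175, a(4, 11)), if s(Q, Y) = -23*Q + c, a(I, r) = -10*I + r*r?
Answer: 20926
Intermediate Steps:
a(I, r) = r² - 10*I (a(I, r) = -10*I + r² = r² - 10*I)
s(Q, Y) = 126 - 23*Q (s(Q, Y) = -23*Q + 126 = 126 - 23*Q)
(31299 - 14524) + s(-175, a(4, 11)) = (31299 - 14524) + (126 - 23*(-175)) = 16775 + (126 + 4025) = 16775 + 4151 = 20926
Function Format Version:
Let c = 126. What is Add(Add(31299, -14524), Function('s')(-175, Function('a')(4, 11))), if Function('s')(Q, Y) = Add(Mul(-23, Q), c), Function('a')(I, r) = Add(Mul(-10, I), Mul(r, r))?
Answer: 20926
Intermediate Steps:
Function('a')(I, r) = Add(Pow(r, 2), Mul(-10, I)) (Function('a')(I, r) = Add(Mul(-10, I), Pow(r, 2)) = Add(Pow(r, 2), Mul(-10, I)))
Function('s')(Q, Y) = Add(126, Mul(-23, Q)) (Function('s')(Q, Y) = Add(Mul(-23, Q), 126) = Add(126, Mul(-23, Q)))
Add(Add(31299, -14524), Function('s')(-175, Function('a')(4, 11))) = Add(Add(31299, -14524), Add(126, Mul(-23, -175))) = Add(16775, Add(126, 4025)) = Add(16775, 4151) = 20926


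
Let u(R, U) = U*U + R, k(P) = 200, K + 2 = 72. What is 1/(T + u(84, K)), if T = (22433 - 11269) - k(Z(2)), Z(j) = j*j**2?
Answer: 1/15948 ≈ 6.2704e-5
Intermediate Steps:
Z(j) = j**3
K = 70 (K = -2 + 72 = 70)
u(R, U) = R + U**2 (u(R, U) = U**2 + R = R + U**2)
T = 10964 (T = (22433 - 11269) - 1*200 = 11164 - 200 = 10964)
1/(T + u(84, K)) = 1/(10964 + (84 + 70**2)) = 1/(10964 + (84 + 4900)) = 1/(10964 + 4984) = 1/15948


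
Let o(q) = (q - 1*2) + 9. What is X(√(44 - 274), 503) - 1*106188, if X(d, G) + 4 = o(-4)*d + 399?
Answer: -105793 + 3*I*√230 ≈ -1.0579e+5 + 45.497*I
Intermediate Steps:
o(q) = 7 + q (o(q) = (q - 2) + 9 = (-2 + q) + 9 = 7 + q)
X(d, G) = 395 + 3*d (X(d, G) = -4 + ((7 - 4)*d + 399) = -4 + (3*d + 399) = -4 + (399 + 3*d) = 395 + 3*d)
X(√(44 - 274), 503) - 1*106188 = (395 + 3*√(44 - 274)) - 1*106188 = (395 + 3*√(-230)) - 106188 = (395 + 3*(I*√230)) - 106188 = (395 + 3*I*√230) - 106188 = -105793 + 3*I*√230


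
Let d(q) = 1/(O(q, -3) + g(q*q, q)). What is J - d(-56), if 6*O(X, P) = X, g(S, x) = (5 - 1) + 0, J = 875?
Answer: 14003/16 ≈ 875.19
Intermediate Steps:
g(S, x) = 4 (g(S, x) = 4 + 0 = 4)
O(X, P) = X/6
d(q) = 1/(4 + q/6) (d(q) = 1/(q/6 + 4) = 1/(4 + q/6))
J - d(-56) = 875 - 6/(24 - 56) = 875 - 6/(-32) = 875 - 6*(-1)/32 = 875 - 1*(-3/16) = 875 + 3/16 = 14003/16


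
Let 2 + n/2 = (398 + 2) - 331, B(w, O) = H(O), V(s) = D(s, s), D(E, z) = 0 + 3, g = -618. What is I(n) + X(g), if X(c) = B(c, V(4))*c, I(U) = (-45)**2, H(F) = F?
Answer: 171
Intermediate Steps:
D(E, z) = 3
V(s) = 3
B(w, O) = O
n = 134 (n = -4 + 2*((398 + 2) - 331) = -4 + 2*(400 - 331) = -4 + 2*69 = -4 + 138 = 134)
I(U) = 2025
X(c) = 3*c
I(n) + X(g) = 2025 + 3*(-618) = 2025 - 1854 = 171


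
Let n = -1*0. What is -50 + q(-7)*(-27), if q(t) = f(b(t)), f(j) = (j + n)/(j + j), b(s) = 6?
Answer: -127/2 ≈ -63.500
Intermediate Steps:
n = 0
f(j) = ½ (f(j) = (j + 0)/(j + j) = j/((2*j)) = j*(1/(2*j)) = ½)
q(t) = ½
-50 + q(-7)*(-27) = -50 + (½)*(-27) = -50 - 27/2 = -127/2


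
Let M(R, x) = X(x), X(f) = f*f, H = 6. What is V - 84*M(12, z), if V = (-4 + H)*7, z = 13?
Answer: -14182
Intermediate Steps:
X(f) = f²
M(R, x) = x²
V = 14 (V = (-4 + 6)*7 = 2*7 = 14)
V - 84*M(12, z) = 14 - 84*13² = 14 - 84*169 = 14 - 14196 = -14182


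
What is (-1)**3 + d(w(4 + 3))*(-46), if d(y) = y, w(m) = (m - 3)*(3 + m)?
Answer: -1841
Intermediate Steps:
w(m) = (-3 + m)*(3 + m)
(-1)**3 + d(w(4 + 3))*(-46) = (-1)**3 + (-9 + (4 + 3)**2)*(-46) = -1 + (-9 + 7**2)*(-46) = -1 + (-9 + 49)*(-46) = -1 + 40*(-46) = -1 - 1840 = -1841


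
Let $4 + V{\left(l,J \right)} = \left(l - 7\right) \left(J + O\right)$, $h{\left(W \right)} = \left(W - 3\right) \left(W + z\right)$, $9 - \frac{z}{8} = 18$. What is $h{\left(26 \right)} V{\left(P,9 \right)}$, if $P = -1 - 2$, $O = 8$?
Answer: $184092$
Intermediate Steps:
$z = -72$ ($z = 72 - 144 = -72$)
$P = -3$
$h{\left(W \right)} = \left(-72 + W\right) \left(-3 + W\right)$ ($h{\left(W \right)} = \left(W - 3\right) \left(W - 72\right) = \left(-3 + W\right) \left(-72 + W\right) = \left(-72 + W\right) \left(-3 + W\right)$)
$V{\left(l,J \right)} = -4 + \left(-7 + l\right) \left(8 + J\right)$ ($V{\left(l,J \right)} = -4 + \left(l - 7\right) \left(J + 8\right) = -4 + \left(-7 + l\right) \left(8 + J\right)$)
$h{\left(26 \right)} V{\left(P,9 \right)} = \left(216 + 26^{2} - 1950\right) \left(-60 - 63 + 8 \left(-3\right) + 9 \left(-3\right)\right) = \left(216 + 676 - 1950\right) \left(-60 - 63 - 24 - 27\right) = \left(-1058\right) \left(-174\right) = 184092$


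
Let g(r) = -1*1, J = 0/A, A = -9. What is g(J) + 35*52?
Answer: 1819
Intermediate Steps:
J = 0 (J = 0/(-9) = 0*(-1/9) = 0)
g(r) = -1
g(J) + 35*52 = -1 + 35*52 = -1 + 1820 = 1819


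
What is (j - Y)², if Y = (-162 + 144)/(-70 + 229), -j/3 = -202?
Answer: 1031951376/2809 ≈ 3.6737e+5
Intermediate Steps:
j = 606 (j = -3*(-202) = 606)
Y = -6/53 (Y = -18/159 = -18*1/159 = -6/53 ≈ -0.11321)
(j - Y)² = (606 - 1*(-6/53))² = (606 + 6/53)² = (32124/53)² = 1031951376/2809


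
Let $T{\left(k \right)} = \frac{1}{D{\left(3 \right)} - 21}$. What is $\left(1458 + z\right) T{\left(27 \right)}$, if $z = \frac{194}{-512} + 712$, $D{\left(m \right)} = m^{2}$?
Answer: $- \frac{185141}{1024} \approx -180.8$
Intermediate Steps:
$z = \frac{182175}{256}$ ($z = 194 \left(- \frac{1}{512}\right) + 712 = - \frac{97}{256} + 712 = \frac{182175}{256} \approx 711.62$)
$T{\left(k \right)} = - \frac{1}{12}$ ($T{\left(k \right)} = \frac{1}{3^{2} - 21} = \frac{1}{9 - 21} = \frac{1}{-12} = - \frac{1}{12}$)
$\left(1458 + z\right) T{\left(27 \right)} = \left(1458 + \frac{182175}{256}\right) \left(- \frac{1}{12}\right) = \frac{555423}{256} \left(- \frac{1}{12}\right) = - \frac{185141}{1024}$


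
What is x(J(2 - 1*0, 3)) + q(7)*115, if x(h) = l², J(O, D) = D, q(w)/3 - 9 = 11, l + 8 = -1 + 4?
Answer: 6925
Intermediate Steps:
l = -5 (l = -8 + (-1 + 4) = -8 + 3 = -5)
q(w) = 60 (q(w) = 27 + 3*11 = 27 + 33 = 60)
x(h) = 25 (x(h) = (-5)² = 25)
x(J(2 - 1*0, 3)) + q(7)*115 = 25 + 60*115 = 25 + 6900 = 6925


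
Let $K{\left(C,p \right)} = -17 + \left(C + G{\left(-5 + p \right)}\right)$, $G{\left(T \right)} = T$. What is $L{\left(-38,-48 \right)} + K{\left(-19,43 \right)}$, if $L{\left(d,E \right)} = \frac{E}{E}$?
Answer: $3$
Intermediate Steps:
$L{\left(d,E \right)} = 1$
$K{\left(C,p \right)} = -22 + C + p$ ($K{\left(C,p \right)} = -17 + \left(C + \left(-5 + p\right)\right) = -17 + \left(-5 + C + p\right) = -22 + C + p$)
$L{\left(-38,-48 \right)} + K{\left(-19,43 \right)} = 1 - -2 = 1 + 2 = 3$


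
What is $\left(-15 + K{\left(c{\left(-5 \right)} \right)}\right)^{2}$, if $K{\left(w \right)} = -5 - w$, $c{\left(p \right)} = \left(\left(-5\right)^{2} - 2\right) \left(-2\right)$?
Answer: $676$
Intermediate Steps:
$c{\left(p \right)} = -46$ ($c{\left(p \right)} = \left(25 - 2\right) \left(-2\right) = 23 \left(-2\right) = -46$)
$\left(-15 + K{\left(c{\left(-5 \right)} \right)}\right)^{2} = \left(-15 - -41\right)^{2} = \left(-15 + \left(-5 + 46\right)\right)^{2} = \left(-15 + 41\right)^{2} = 26^{2} = 676$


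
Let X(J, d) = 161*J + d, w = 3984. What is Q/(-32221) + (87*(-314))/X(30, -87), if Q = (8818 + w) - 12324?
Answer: -294160144/50941401 ≈ -5.7745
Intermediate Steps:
X(J, d) = d + 161*J
Q = 478 (Q = (8818 + 3984) - 12324 = 12802 - 12324 = 478)
Q/(-32221) + (87*(-314))/X(30, -87) = 478/(-32221) + (87*(-314))/(-87 + 161*30) = 478*(-1/32221) - 27318/(-87 + 4830) = -478/32221 - 27318/4743 = -478/32221 - 27318*1/4743 = -478/32221 - 9106/1581 = -294160144/50941401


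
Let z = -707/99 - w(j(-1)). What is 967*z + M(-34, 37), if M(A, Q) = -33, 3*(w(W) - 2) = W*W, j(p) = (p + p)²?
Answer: -1388978/99 ≈ -14030.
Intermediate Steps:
j(p) = 4*p² (j(p) = (2*p)² = 4*p²)
w(W) = 2 + W²/3 (w(W) = 2 + (W*W)/3 = 2 + W²/3)
z = -1433/99 (z = -707/99 - (2 + (4*(-1)²)²/3) = -707*1/99 - (2 + (4*1)²/3) = -707/99 - (2 + (⅓)*4²) = -707/99 - (2 + (⅓)*16) = -707/99 - (2 + 16/3) = -707/99 - 1*22/3 = -707/99 - 22/3 = -1433/99 ≈ -14.475)
967*z + M(-34, 37) = 967*(-1433/99) - 33 = -1385711/99 - 33 = -1388978/99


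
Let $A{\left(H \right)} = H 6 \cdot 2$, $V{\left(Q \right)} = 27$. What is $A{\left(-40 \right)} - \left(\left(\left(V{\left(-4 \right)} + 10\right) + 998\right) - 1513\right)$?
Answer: $-2$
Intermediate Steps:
$A{\left(H \right)} = 12 H$ ($A{\left(H \right)} = 6 H 2 = 12 H$)
$A{\left(-40 \right)} - \left(\left(\left(V{\left(-4 \right)} + 10\right) + 998\right) - 1513\right) = 12 \left(-40\right) - \left(\left(\left(27 + 10\right) + 998\right) - 1513\right) = -480 - \left(\left(37 + 998\right) - 1513\right) = -480 - \left(1035 - 1513\right) = -480 - -478 = -480 + 478 = -2$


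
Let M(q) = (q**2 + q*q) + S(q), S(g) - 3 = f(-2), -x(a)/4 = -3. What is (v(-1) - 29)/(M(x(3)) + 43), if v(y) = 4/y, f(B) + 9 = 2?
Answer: -11/109 ≈ -0.10092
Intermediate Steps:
x(a) = 12 (x(a) = -4*(-3) = 12)
f(B) = -7 (f(B) = -9 + 2 = -7)
S(g) = -4 (S(g) = 3 - 7 = -4)
M(q) = -4 + 2*q**2 (M(q) = (q**2 + q*q) - 4 = (q**2 + q**2) - 4 = 2*q**2 - 4 = -4 + 2*q**2)
(v(-1) - 29)/(M(x(3)) + 43) = (4/(-1) - 29)/((-4 + 2*12**2) + 43) = (4*(-1) - 29)/((-4 + 2*144) + 43) = (-4 - 29)/((-4 + 288) + 43) = -33/(284 + 43) = -33/327 = -33*1/327 = -11/109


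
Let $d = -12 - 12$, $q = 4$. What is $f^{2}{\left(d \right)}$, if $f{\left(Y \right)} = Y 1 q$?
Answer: $9216$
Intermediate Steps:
$d = -24$
$f{\left(Y \right)} = 4 Y$ ($f{\left(Y \right)} = Y 1 \cdot 4 = Y 4 = 4 Y$)
$f^{2}{\left(d \right)} = \left(4 \left(-24\right)\right)^{2} = \left(-96\right)^{2} = 9216$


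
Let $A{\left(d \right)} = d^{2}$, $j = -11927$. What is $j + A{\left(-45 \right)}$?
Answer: $-9902$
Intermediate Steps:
$j + A{\left(-45 \right)} = -11927 + \left(-45\right)^{2} = -11927 + 2025 = -9902$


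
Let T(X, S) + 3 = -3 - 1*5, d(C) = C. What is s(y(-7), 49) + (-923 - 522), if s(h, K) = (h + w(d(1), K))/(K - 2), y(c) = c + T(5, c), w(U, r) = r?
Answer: -67884/47 ≈ -1444.3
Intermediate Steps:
T(X, S) = -11 (T(X, S) = -3 + (-3 - 1*5) = -3 + (-3 - 5) = -3 - 8 = -11)
y(c) = -11 + c (y(c) = c - 11 = -11 + c)
s(h, K) = (K + h)/(-2 + K) (s(h, K) = (h + K)/(K - 2) = (K + h)/(-2 + K))
s(y(-7), 49) + (-923 - 522) = (49 + (-11 - 7))/(-2 + 49) + (-923 - 522) = (49 - 18)/47 - 1445 = (1/47)*31 - 1445 = 31/47 - 1445 = -67884/47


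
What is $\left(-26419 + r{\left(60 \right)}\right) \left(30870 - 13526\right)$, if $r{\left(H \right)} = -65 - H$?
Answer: $-460379136$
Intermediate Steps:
$\left(-26419 + r{\left(60 \right)}\right) \left(30870 - 13526\right) = \left(-26419 - 125\right) \left(30870 - 13526\right) = \left(-26419 - 125\right) 17344 = \left(-26544\right) 17344 = -460379136$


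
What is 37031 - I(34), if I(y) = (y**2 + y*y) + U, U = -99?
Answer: 34818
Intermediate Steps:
I(y) = -99 + 2*y**2 (I(y) = (y**2 + y*y) - 99 = (y**2 + y**2) - 99 = 2*y**2 - 99 = -99 + 2*y**2)
37031 - I(34) = 37031 - (-99 + 2*34**2) = 37031 - (-99 + 2*1156) = 37031 - (-99 + 2312) = 37031 - 1*2213 = 37031 - 2213 = 34818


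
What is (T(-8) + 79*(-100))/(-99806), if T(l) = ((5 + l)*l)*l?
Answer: 578/7129 ≈ 0.081077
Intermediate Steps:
T(l) = l²*(5 + l) (T(l) = (l*(5 + l))*l = l²*(5 + l))
(T(-8) + 79*(-100))/(-99806) = ((-8)²*(5 - 8) + 79*(-100))/(-99806) = (64*(-3) - 7900)*(-1/99806) = (-192 - 7900)*(-1/99806) = -8092*(-1/99806) = 578/7129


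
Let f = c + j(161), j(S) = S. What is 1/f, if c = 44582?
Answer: 1/44743 ≈ 2.2350e-5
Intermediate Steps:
f = 44743 (f = 44582 + 161 = 44743)
1/f = 1/44743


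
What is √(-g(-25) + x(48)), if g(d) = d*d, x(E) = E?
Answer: I*√577 ≈ 24.021*I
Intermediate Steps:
g(d) = d²
√(-g(-25) + x(48)) = √(-1*(-25)² + 48) = √(-1*625 + 48) = √(-625 + 48) = √(-577) = I*√577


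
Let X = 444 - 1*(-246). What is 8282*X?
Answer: 5714580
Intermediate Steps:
X = 690 (X = 444 + 246 = 690)
8282*X = 8282*690 = 5714580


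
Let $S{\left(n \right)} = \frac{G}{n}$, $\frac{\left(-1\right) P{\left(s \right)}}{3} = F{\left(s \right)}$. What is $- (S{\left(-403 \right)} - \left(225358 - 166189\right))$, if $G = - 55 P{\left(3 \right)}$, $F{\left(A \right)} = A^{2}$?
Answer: $\frac{23846592}{403} \approx 59173.0$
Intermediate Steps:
$P{\left(s \right)} = - 3 s^{2}$
$G = 1485$ ($G = - 55 \left(- 3 \cdot 3^{2}\right) = - 55 \left(\left(-3\right) 9\right) = \left(-55\right) \left(-27\right) = 1485$)
$S{\left(n \right)} = \frac{1485}{n}$
$- (S{\left(-403 \right)} - \left(225358 - 166189\right)) = - (\frac{1485}{-403} - \left(225358 - 166189\right)) = - (1485 \left(- \frac{1}{403}\right) - \left(225358 - 166189\right)) = - (- \frac{1485}{403} - 59169) = \left(-1\right) \left(- \frac{23846592}{403}\right) = \frac{23846592}{403}$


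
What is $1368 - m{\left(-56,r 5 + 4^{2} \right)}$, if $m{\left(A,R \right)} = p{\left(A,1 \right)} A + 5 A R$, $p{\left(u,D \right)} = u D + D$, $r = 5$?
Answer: $9768$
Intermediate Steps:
$p{\left(u,D \right)} = D + D u$ ($p{\left(u,D \right)} = D u + D = D + D u$)
$m{\left(A,R \right)} = A \left(1 + A\right) + 5 A R$ ($m{\left(A,R \right)} = 1 \left(1 + A\right) A + 5 A R = \left(1 + A\right) A + 5 A R = A \left(1 + A\right) + 5 A R$)
$1368 - m{\left(-56,r 5 + 4^{2} \right)} = 1368 - - 56 \left(1 - 56 + 5 \left(5 \cdot 5 + 4^{2}\right)\right) = 1368 - - 56 \left(1 - 56 + 5 \left(25 + 16\right)\right) = 1368 - - 56 \left(1 - 56 + 5 \cdot 41\right) = 1368 - - 56 \left(1 - 56 + 205\right) = 1368 - \left(-56\right) 150 = 1368 - -8400 = 1368 + 8400 = 9768$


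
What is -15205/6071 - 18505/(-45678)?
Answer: -582190135/277311138 ≈ -2.0994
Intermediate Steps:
-15205/6071 - 18505/(-45678) = -15205*1/6071 - 18505*(-1/45678) = -15205/6071 + 18505/45678 = -582190135/277311138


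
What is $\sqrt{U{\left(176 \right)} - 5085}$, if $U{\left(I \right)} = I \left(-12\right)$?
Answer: $i \sqrt{7197} \approx 84.835 i$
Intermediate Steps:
$U{\left(I \right)} = - 12 I$
$\sqrt{U{\left(176 \right)} - 5085} = \sqrt{\left(-12\right) 176 - 5085} = \sqrt{-2112 - 5085} = \sqrt{-7197} = i \sqrt{7197}$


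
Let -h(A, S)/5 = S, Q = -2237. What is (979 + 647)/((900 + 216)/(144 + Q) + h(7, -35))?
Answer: 3403218/365159 ≈ 9.3198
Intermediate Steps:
h(A, S) = -5*S
(979 + 647)/((900 + 216)/(144 + Q) + h(7, -35)) = (979 + 647)/((900 + 216)/(144 - 2237) - 5*(-35)) = 1626/(1116/(-2093) + 175) = 1626/(1116*(-1/2093) + 175) = 1626/(-1116/2093 + 175) = 1626/(365159/2093) = 1626*(2093/365159) = 3403218/365159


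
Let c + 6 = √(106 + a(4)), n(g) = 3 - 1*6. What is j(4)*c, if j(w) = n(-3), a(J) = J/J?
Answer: 18 - 3*√107 ≈ -13.032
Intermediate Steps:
n(g) = -3 (n(g) = 3 - 6 = -3)
a(J) = 1
j(w) = -3
c = -6 + √107 (c = -6 + √(106 + 1) = -6 + √107 ≈ 4.3441)
j(4)*c = -3*(-6 + √107) = 18 - 3*√107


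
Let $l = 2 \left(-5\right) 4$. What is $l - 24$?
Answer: $-64$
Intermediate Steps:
$l = -40$ ($l = \left(-10\right) 4 = -40$)
$l - 24 = -40 - 24 = -64$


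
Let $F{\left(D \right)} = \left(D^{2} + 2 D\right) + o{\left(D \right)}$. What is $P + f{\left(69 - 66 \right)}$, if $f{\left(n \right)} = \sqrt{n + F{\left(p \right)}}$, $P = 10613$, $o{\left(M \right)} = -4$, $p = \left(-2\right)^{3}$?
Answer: $10613 + \sqrt{47} \approx 10620.0$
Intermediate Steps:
$p = -8$
$F{\left(D \right)} = -4 + D^{2} + 2 D$ ($F{\left(D \right)} = \left(D^{2} + 2 D\right) - 4 = -4 + D^{2} + 2 D$)
$f{\left(n \right)} = \sqrt{44 + n}$ ($f{\left(n \right)} = \sqrt{n + \left(-4 + \left(-8\right)^{2} + 2 \left(-8\right)\right)} = \sqrt{n - -44} = \sqrt{n + 44} = \sqrt{44 + n}$)
$P + f{\left(69 - 66 \right)} = 10613 + \sqrt{44 + \left(69 - 66\right)} = 10613 + \sqrt{44 + 3} = 10613 + \sqrt{47}$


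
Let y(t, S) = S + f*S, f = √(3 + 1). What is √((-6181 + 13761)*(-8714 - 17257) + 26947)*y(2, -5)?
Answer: -15*I*√196833233 ≈ -2.1045e+5*I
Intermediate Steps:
f = 2 (f = √4 = 2)
y(t, S) = 3*S (y(t, S) = S + 2*S = 3*S)
√((-6181 + 13761)*(-8714 - 17257) + 26947)*y(2, -5) = √((-6181 + 13761)*(-8714 - 17257) + 26947)*(3*(-5)) = √(7580*(-25971) + 26947)*(-15) = √(-196860180 + 26947)*(-15) = √(-196833233)*(-15) = (I*√196833233)*(-15) = -15*I*√196833233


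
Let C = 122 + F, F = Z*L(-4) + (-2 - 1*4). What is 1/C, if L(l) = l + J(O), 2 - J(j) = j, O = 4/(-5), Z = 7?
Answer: 5/538 ≈ 0.0092937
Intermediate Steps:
O = -⅘ (O = 4*(-⅕) = -⅘ ≈ -0.80000)
J(j) = 2 - j
L(l) = 14/5 + l (L(l) = l + (2 - 1*(-⅘)) = l + (2 + ⅘) = l + 14/5 = 14/5 + l)
F = -72/5 (F = 7*(14/5 - 4) + (-2 - 1*4) = 7*(-6/5) + (-2 - 4) = -42/5 - 6 = -72/5 ≈ -14.400)
C = 538/5 (C = 122 - 72/5 = 538/5 ≈ 107.60)
1/C = 1/(538/5) = 5/538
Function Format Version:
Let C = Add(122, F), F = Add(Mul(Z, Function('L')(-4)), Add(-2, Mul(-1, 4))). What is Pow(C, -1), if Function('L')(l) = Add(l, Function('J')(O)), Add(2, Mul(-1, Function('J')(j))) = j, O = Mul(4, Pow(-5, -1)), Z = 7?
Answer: Rational(5, 538) ≈ 0.0092937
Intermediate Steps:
O = Rational(-4, 5) (O = Mul(4, Rational(-1, 5)) = Rational(-4, 5) ≈ -0.80000)
Function('J')(j) = Add(2, Mul(-1, j))
Function('L')(l) = Add(Rational(14, 5), l) (Function('L')(l) = Add(l, Add(2, Mul(-1, Rational(-4, 5)))) = Add(l, Add(2, Rational(4, 5))) = Add(l, Rational(14, 5)) = Add(Rational(14, 5), l))
F = Rational(-72, 5) (F = Add(Mul(7, Add(Rational(14, 5), -4)), Add(-2, Mul(-1, 4))) = Add(Mul(7, Rational(-6, 5)), Add(-2, -4)) = Add(Rational(-42, 5), -6) = Rational(-72, 5) ≈ -14.400)
C = Rational(538, 5) (C = Add(122, Rational(-72, 5)) = Rational(538, 5) ≈ 107.60)
Pow(C, -1) = Pow(Rational(538, 5), -1) = Rational(5, 538)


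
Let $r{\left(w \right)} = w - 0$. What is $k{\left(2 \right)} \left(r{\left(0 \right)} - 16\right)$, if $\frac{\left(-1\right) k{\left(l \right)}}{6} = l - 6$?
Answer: $-384$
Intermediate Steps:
$k{\left(l \right)} = 36 - 6 l$ ($k{\left(l \right)} = - 6 \left(l - 6\right) = - 6 \left(-6 + l\right) = 36 - 6 l$)
$r{\left(w \right)} = w$ ($r{\left(w \right)} = w + 0 = w$)
$k{\left(2 \right)} \left(r{\left(0 \right)} - 16\right) = \left(36 - 12\right) \left(0 - 16\right) = \left(36 - 12\right) \left(-16\right) = 24 \left(-16\right) = -384$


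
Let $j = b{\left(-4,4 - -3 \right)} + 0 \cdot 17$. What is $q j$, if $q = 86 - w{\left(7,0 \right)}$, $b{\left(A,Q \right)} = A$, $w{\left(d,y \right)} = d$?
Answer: $-316$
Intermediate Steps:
$j = -4$ ($j = -4 + 0 \cdot 17 = -4 + 0 = -4$)
$q = 79$ ($q = 86 - 7 = 79$)
$q j = 79 \left(-4\right) = -316$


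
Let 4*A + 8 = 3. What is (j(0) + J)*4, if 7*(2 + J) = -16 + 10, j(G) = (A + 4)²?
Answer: 527/28 ≈ 18.821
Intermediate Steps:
A = -5/4 (A = -2 + (¼)*3 = -2 + ¾ = -5/4 ≈ -1.2500)
j(G) = 121/16 (j(G) = (-5/4 + 4)² = (11/4)² = 121/16)
J = -20/7 (J = -2 + (-16 + 10)/7 = -2 + (⅐)*(-6) = -2 - 6/7 = -20/7 ≈ -2.8571)
(j(0) + J)*4 = (121/16 - 20/7)*4 = (527/112)*4 = 527/28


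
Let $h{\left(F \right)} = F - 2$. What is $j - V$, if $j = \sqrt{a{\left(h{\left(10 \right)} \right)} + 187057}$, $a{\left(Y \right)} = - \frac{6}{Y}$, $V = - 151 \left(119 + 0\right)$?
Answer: $\frac{36803}{2} \approx 18402.0$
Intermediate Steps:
$h{\left(F \right)} = -2 + F$
$V = -17969$ ($V = \left(-151\right) 119 = -17969$)
$j = \frac{865}{2}$ ($j = \sqrt{- \frac{6}{-2 + 10} + 187057} = \sqrt{- \frac{6}{8} + 187057} = \sqrt{\left(-6\right) \frac{1}{8} + 187057} = \sqrt{- \frac{3}{4} + 187057} = \sqrt{\frac{748225}{4}} = \frac{865}{2} \approx 432.5$)
$j - V = \frac{865}{2} - -17969 = \frac{865}{2} + 17969 = \frac{36803}{2}$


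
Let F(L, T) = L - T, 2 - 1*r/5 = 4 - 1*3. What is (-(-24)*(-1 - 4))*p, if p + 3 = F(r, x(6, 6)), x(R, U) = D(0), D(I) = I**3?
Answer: -240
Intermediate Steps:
x(R, U) = 0 (x(R, U) = 0**3 = 0)
r = 5 (r = 10 - 5*(4 - 1*3) = 10 - 5*(4 - 3) = 10 - 5*1 = 10 - 5 = 5)
p = 2 (p = -3 + (5 - 1*0) = -3 + (5 + 0) = -3 + 5 = 2)
(-(-24)*(-1 - 4))*p = -(-24)*(-1 - 4)*2 = -(-24)*(-5)*2 = -24*5*2 = -120*2 = -240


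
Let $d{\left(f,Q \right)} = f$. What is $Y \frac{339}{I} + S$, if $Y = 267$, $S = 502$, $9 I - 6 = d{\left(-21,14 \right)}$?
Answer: $- \frac{269029}{5} \approx -53806.0$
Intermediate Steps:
$I = - \frac{5}{3}$ ($I = \frac{2}{3} + \frac{1}{9} \left(-21\right) = \frac{2}{3} - \frac{7}{3} = - \frac{5}{3} \approx -1.6667$)
$Y \frac{339}{I} + S = 267 \frac{339}{- \frac{5}{3}} + 502 = 267 \cdot 339 \left(- \frac{3}{5}\right) + 502 = 267 \left(- \frac{1017}{5}\right) + 502 = - \frac{271539}{5} + 502 = - \frac{269029}{5}$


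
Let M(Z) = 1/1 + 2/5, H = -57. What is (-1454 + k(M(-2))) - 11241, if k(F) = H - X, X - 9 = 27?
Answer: -12788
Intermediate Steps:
X = 36 (X = 9 + 27 = 36)
M(Z) = 7/5 (M(Z) = 1*1 + 2*(⅕) = 1 + ⅖ = 7/5)
k(F) = -93 (k(F) = -57 - 1*36 = -57 - 36 = -93)
(-1454 + k(M(-2))) - 11241 = (-1454 - 93) - 11241 = -1547 - 11241 = -12788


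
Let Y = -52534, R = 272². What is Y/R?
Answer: -26267/36992 ≈ -0.71007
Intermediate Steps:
R = 73984
Y/R = -52534/73984 = -52534*1/73984 = -26267/36992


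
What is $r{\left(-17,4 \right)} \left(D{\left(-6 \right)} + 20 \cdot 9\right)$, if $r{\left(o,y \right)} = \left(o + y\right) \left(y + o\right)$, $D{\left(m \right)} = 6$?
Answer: $31434$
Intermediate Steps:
$r{\left(o,y \right)} = \left(o + y\right)^{2}$ ($r{\left(o,y \right)} = \left(o + y\right) \left(o + y\right) = \left(o + y\right)^{2}$)
$r{\left(-17,4 \right)} \left(D{\left(-6 \right)} + 20 \cdot 9\right) = \left(-17 + 4\right)^{2} \left(6 + 20 \cdot 9\right) = \left(-13\right)^{2} \left(6 + 180\right) = 169 \cdot 186 = 31434$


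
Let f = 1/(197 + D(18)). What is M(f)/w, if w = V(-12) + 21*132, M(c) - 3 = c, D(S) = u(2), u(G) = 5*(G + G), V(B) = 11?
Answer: 652/603911 ≈ 0.0010796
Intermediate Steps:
u(G) = 10*G (u(G) = 5*(2*G) = 10*G)
D(S) = 20 (D(S) = 10*2 = 20)
f = 1/217 (f = 1/(197 + 20) = 1/217 ≈ 0.0046083)
M(c) = 3 + c
w = 2783 (w = 11 + 21*132 = 11 + 2772 = 2783)
M(f)/w = (3 + 1/217)/2783 = (652/217)*(1/2783) = 652/603911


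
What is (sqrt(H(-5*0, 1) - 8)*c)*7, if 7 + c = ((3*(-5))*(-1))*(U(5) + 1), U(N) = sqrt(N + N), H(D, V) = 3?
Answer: I*sqrt(5)*(56 + 105*sqrt(10)) ≈ 867.68*I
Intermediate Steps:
U(N) = sqrt(2)*sqrt(N) (U(N) = sqrt(2*N) = sqrt(2)*sqrt(N))
c = 8 + 15*sqrt(10) (c = -7 + ((3*(-5))*(-1))*(sqrt(2)*sqrt(5) + 1) = -7 + (-15*(-1))*(sqrt(10) + 1) = -7 + 15*(1 + sqrt(10)) = -7 + (15 + 15*sqrt(10)) = 8 + 15*sqrt(10) ≈ 55.434)
(sqrt(H(-5*0, 1) - 8)*c)*7 = (sqrt(3 - 8)*(8 + 15*sqrt(10)))*7 = (sqrt(-5)*(8 + 15*sqrt(10)))*7 = ((I*sqrt(5))*(8 + 15*sqrt(10)))*7 = (I*sqrt(5)*(8 + 15*sqrt(10)))*7 = 7*I*sqrt(5)*(8 + 15*sqrt(10))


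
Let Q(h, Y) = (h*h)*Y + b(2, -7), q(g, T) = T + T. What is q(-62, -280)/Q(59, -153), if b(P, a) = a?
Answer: 14/13315 ≈ 0.0010514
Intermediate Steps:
q(g, T) = 2*T
Q(h, Y) = -7 + Y*h² (Q(h, Y) = (h*h)*Y - 7 = h²*Y - 7 = Y*h² - 7 = -7 + Y*h²)
q(-62, -280)/Q(59, -153) = (2*(-280))/(-7 - 153*59²) = -560/(-7 - 153*3481) = -560/(-7 - 532593) = -560/(-532600) = -560*(-1/532600) = 14/13315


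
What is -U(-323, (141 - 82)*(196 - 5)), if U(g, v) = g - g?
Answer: 0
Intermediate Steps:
U(g, v) = 0
-U(-323, (141 - 82)*(196 - 5)) = -1*0 = 0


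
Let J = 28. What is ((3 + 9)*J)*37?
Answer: 12432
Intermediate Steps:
((3 + 9)*J)*37 = ((3 + 9)*28)*37 = (12*28)*37 = 336*37 = 12432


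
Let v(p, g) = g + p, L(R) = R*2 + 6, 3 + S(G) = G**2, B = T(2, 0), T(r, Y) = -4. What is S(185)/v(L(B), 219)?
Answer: 34222/217 ≈ 157.71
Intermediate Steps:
B = -4
S(G) = -3 + G**2
L(R) = 6 + 2*R (L(R) = 2*R + 6 = 6 + 2*R)
S(185)/v(L(B), 219) = (-3 + 185**2)/(219 + (6 + 2*(-4))) = (-3 + 34225)/(219 + (6 - 8)) = 34222/(219 - 2) = 34222/217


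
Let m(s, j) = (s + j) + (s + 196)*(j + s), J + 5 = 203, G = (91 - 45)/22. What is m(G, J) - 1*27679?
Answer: 1471031/121 ≈ 12157.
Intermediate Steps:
G = 23/11 (G = 46*(1/22) = 23/11 ≈ 2.0909)
J = 198 (J = -5 + 203 = 198)
m(s, j) = j + s + (196 + s)*(j + s) (m(s, j) = (j + s) + (196 + s)*(j + s) = j + s + (196 + s)*(j + s))
m(G, J) - 1*27679 = ((23/11)² + 197*198 + 197*(23/11) + 198*(23/11)) - 1*27679 = (529/121 + 39006 + 4531/11 + 414) - 27679 = 4820190/121 - 27679 = 1471031/121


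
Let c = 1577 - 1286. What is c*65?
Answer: 18915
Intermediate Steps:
c = 291
c*65 = 291*65 = 18915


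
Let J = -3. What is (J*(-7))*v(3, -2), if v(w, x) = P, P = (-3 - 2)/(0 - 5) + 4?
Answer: 105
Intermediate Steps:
P = 5 (P = -5/(-5) + 4 = -5*(-1/5) + 4 = 1 + 4 = 5)
v(w, x) = 5
(J*(-7))*v(3, -2) = -3*(-7)*5 = 21*5 = 105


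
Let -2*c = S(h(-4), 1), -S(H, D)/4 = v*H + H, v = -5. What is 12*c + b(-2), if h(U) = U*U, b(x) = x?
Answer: -1538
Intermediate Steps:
h(U) = U²
S(H, D) = 16*H (S(H, D) = -4*(-5*H + H) = -(-16)*H = 16*H)
c = -128 (c = -8*(-4)² = -8*16 = -½*256 = -128)
12*c + b(-2) = 12*(-128) - 2 = -1536 - 2 = -1538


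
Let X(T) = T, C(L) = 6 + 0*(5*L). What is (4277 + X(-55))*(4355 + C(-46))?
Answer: 18412142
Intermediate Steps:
C(L) = 6 (C(L) = 6 + 0 = 6)
(4277 + X(-55))*(4355 + C(-46)) = (4277 - 55)*(4355 + 6) = 4222*4361 = 18412142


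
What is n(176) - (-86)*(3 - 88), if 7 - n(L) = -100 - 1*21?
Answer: -7182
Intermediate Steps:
n(L) = 128 (n(L) = 7 - (-100 - 1*21) = 7 - (-100 - 21) = 7 - 1*(-121) = 7 + 121 = 128)
n(176) - (-86)*(3 - 88) = 128 - (-86)*(3 - 88) = 128 - (-86)*(-85) = 128 - 1*7310 = 128 - 7310 = -7182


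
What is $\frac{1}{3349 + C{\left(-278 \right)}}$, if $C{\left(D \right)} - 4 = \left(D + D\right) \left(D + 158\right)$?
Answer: $\frac{1}{70073} \approx 1.4271 \cdot 10^{-5}$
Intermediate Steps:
$C{\left(D \right)} = 4 + 2 D \left(158 + D\right)$ ($C{\left(D \right)} = 4 + \left(D + D\right) \left(D + 158\right) = 4 + 2 D \left(158 + D\right)$)
$\frac{1}{3349 + C{\left(-278 \right)}} = \frac{1}{3349 + \left(4 + 2 \left(-278\right)^{2} + 316 \left(-278\right)\right)} = \frac{1}{3349 + \left(4 + 2 \cdot 77284 - 87848\right)} = \frac{1}{3349 + \left(4 + 154568 - 87848\right)} = \frac{1}{3349 + 66724} = \frac{1}{70073}$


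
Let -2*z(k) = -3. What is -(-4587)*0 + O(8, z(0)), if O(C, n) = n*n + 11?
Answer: 53/4 ≈ 13.250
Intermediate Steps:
z(k) = 3/2 (z(k) = -1/2*(-3) = 3/2)
O(C, n) = 11 + n**2 (O(C, n) = n**2 + 11 = 11 + n**2)
-(-4587)*0 + O(8, z(0)) = -(-4587)*0 + (11 + (3/2)**2) = -417*0 + (11 + 9/4) = 0 + 53/4 = 53/4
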